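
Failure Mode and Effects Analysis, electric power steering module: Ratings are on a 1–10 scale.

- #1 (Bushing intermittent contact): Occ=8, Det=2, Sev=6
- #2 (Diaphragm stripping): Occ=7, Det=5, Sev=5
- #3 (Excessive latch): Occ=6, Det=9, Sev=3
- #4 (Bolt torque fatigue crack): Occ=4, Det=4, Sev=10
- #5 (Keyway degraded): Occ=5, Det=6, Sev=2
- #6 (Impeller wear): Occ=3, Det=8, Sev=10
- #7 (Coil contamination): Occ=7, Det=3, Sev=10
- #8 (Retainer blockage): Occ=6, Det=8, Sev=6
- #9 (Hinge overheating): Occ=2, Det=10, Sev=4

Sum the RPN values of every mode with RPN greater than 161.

1075

RPN = Severity × Occurrence × Detection:
  #1: 6 × 8 × 2 = 96
  #2: 5 × 7 × 5 = 175
  #3: 3 × 6 × 9 = 162
  #4: 10 × 4 × 4 = 160
  #5: 2 × 5 × 6 = 60
  #6: 10 × 3 × 8 = 240
  #7: 10 × 7 × 3 = 210
  #8: 6 × 6 × 8 = 288
  #9: 4 × 2 × 10 = 80
RPN > 161: #2 (175), #3 (162), #6 (240), #7 (210), #8 (288).
Sum: 175 + 162 + 240 + 210 + 288 = 1075.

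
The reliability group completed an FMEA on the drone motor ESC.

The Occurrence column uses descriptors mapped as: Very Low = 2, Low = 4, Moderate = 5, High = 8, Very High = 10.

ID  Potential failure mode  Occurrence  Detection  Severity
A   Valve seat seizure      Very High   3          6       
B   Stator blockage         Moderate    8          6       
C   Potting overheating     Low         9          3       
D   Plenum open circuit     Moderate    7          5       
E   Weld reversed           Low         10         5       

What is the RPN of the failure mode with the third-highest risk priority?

RPN = Severity × Occurrence × Detection:
  A: 6 × 10 × 3 = 180
  B: 6 × 5 × 8 = 240
  C: 3 × 4 × 9 = 108
  D: 5 × 5 × 7 = 175
  E: 5 × 4 × 10 = 200
Sorted descending: 240, 200, 180, 175, 108.
The third-highest RPN is 180 (A).

180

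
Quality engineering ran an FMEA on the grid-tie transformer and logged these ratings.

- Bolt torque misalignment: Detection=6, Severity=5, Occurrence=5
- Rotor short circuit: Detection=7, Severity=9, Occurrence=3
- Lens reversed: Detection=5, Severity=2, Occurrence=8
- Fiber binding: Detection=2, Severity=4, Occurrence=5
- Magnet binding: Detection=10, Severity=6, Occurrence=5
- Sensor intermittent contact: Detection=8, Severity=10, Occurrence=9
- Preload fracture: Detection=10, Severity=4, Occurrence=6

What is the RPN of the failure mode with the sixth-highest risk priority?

RPN = Severity × Occurrence × Detection:
  Bolt torque misalignment: 5 × 5 × 6 = 150
  Rotor short circuit: 9 × 3 × 7 = 189
  Lens reversed: 2 × 8 × 5 = 80
  Fiber binding: 4 × 5 × 2 = 40
  Magnet binding: 6 × 5 × 10 = 300
  Sensor intermittent contact: 10 × 9 × 8 = 720
  Preload fracture: 4 × 6 × 10 = 240
Sorted descending: 720, 300, 240, 189, 150, 80, 40.
The sixth-highest RPN is 80 (Lens reversed).

80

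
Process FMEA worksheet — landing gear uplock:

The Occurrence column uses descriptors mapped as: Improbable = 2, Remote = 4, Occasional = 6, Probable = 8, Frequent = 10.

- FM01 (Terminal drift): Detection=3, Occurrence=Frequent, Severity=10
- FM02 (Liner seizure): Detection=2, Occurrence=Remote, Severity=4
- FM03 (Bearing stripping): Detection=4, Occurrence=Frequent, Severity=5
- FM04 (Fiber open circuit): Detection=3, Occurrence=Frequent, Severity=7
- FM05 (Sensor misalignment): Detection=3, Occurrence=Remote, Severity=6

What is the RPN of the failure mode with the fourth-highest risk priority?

72

RPN = Severity × Occurrence × Detection:
  FM01: 10 × 10 × 3 = 300
  FM02: 4 × 4 × 2 = 32
  FM03: 5 × 10 × 4 = 200
  FM04: 7 × 10 × 3 = 210
  FM05: 6 × 4 × 3 = 72
Sorted descending: 300, 210, 200, 72, 32.
The fourth-highest RPN is 72 (FM05).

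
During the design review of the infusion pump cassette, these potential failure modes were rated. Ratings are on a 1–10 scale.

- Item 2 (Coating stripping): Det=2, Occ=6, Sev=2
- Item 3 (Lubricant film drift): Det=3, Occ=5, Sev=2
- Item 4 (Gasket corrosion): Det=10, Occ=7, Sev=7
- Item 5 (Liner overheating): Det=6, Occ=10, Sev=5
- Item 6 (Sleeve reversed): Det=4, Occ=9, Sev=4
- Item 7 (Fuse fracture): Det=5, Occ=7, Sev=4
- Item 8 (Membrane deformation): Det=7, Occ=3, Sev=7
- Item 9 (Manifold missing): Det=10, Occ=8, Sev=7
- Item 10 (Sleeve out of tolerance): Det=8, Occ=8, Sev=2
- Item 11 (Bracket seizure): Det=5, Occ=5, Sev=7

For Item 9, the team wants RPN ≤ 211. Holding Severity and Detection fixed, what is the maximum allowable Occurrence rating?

3

Item 9: S=7, O=8, D=10 → current RPN = 560.
Fixed product = 70. Need 70 × O ≤ 211, so O ≤ 211/70 = 3.01.
Maximum integer Occurrence rating = 3 (gives RPN 210; O=4 would give 280 > 211).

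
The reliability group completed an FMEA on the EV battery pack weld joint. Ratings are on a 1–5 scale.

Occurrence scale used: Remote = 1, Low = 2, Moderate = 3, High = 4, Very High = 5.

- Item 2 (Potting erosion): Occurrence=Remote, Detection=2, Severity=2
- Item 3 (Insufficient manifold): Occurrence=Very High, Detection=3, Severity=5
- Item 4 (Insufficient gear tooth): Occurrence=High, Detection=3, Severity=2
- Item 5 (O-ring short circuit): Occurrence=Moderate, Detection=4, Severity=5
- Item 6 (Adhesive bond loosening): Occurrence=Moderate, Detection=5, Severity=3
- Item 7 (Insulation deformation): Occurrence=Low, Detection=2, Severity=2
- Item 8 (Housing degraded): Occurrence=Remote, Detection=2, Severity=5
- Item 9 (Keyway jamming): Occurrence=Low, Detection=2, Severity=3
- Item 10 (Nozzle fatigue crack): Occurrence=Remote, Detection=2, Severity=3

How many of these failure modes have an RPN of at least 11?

5

RPN = Severity × Occurrence × Detection:
  Item 2: 2 × 1 × 2 = 4
  Item 3: 5 × 5 × 3 = 75
  Item 4: 2 × 4 × 3 = 24
  Item 5: 5 × 3 × 4 = 60
  Item 6: 3 × 3 × 5 = 45
  Item 7: 2 × 2 × 2 = 8
  Item 8: 5 × 1 × 2 = 10
  Item 9: 3 × 2 × 2 = 12
  Item 10: 3 × 1 × 2 = 6
Modes with RPN ≥ 11: Item 3 (75), Item 4 (24), Item 5 (60), Item 6 (45), Item 9 (12) → 5.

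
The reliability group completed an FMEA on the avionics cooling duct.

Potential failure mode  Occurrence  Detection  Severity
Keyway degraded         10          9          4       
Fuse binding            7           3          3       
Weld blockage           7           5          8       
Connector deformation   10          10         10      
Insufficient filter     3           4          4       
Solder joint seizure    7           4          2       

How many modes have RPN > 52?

RPN = Severity × Occurrence × Detection:
  Keyway degraded: 4 × 10 × 9 = 360
  Fuse binding: 3 × 7 × 3 = 63
  Weld blockage: 8 × 7 × 5 = 280
  Connector deformation: 10 × 10 × 10 = 1000
  Insufficient filter: 4 × 3 × 4 = 48
  Solder joint seizure: 2 × 7 × 4 = 56
Modes with RPN > 52: Keyway degraded (360), Fuse binding (63), Weld blockage (280), Connector deformation (1000), Solder joint seizure (56) → 5.

5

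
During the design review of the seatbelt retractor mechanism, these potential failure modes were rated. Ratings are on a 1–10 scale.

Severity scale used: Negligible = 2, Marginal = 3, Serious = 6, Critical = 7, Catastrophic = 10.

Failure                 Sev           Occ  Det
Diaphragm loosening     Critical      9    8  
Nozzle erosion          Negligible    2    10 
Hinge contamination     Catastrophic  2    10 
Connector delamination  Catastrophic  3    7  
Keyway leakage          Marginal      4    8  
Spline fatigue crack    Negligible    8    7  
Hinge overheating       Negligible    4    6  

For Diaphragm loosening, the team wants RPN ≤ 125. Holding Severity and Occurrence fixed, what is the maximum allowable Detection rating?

Diaphragm loosening: S=7, O=9, D=8 → current RPN = 504.
Fixed product = 63. Need 63 × D ≤ 125, so D ≤ 125/63 = 1.98.
Maximum integer Detection rating = 1 (gives RPN 63; D=2 would give 126 > 125).

1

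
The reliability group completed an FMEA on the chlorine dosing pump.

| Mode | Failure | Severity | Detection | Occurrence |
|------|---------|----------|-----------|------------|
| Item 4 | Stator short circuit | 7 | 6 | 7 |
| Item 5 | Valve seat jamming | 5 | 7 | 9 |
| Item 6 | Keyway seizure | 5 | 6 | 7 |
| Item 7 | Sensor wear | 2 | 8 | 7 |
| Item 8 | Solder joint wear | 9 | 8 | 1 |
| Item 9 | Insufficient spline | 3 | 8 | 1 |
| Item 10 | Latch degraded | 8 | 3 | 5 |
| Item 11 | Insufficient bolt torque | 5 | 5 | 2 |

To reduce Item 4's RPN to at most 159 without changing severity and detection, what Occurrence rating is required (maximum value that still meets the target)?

Item 4: S=7, O=7, D=6 → current RPN = 294.
Fixed product = 42. Need 42 × O ≤ 159, so O ≤ 159/42 = 3.79.
Maximum integer Occurrence rating = 3 (gives RPN 126; O=4 would give 168 > 159).

3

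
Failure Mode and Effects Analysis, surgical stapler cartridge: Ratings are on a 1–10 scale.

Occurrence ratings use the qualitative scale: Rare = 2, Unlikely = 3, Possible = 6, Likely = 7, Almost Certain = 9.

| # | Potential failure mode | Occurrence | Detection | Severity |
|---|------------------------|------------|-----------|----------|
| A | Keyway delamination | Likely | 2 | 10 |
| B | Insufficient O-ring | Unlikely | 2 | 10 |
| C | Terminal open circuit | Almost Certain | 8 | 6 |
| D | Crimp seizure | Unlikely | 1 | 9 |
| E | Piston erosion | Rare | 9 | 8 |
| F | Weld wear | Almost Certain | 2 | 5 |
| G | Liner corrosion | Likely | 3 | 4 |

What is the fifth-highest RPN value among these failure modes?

RPN = Severity × Occurrence × Detection:
  A: 10 × 7 × 2 = 140
  B: 10 × 3 × 2 = 60
  C: 6 × 9 × 8 = 432
  D: 9 × 3 × 1 = 27
  E: 8 × 2 × 9 = 144
  F: 5 × 9 × 2 = 90
  G: 4 × 7 × 3 = 84
Sorted descending: 432, 144, 140, 90, 84, 60, 27.
The fifth-highest RPN is 84 (G).

84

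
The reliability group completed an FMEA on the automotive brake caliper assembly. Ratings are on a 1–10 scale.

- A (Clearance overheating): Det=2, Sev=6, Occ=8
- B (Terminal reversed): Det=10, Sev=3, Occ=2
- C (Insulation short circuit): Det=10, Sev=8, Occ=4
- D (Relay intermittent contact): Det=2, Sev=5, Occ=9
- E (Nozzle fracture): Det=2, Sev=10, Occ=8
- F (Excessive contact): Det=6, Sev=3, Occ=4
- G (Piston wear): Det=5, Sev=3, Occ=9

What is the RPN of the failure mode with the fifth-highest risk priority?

90

RPN = Severity × Occurrence × Detection:
  A: 6 × 8 × 2 = 96
  B: 3 × 2 × 10 = 60
  C: 8 × 4 × 10 = 320
  D: 5 × 9 × 2 = 90
  E: 10 × 8 × 2 = 160
  F: 3 × 4 × 6 = 72
  G: 3 × 9 × 5 = 135
Sorted descending: 320, 160, 135, 96, 90, 72, 60.
The fifth-highest RPN is 90 (D).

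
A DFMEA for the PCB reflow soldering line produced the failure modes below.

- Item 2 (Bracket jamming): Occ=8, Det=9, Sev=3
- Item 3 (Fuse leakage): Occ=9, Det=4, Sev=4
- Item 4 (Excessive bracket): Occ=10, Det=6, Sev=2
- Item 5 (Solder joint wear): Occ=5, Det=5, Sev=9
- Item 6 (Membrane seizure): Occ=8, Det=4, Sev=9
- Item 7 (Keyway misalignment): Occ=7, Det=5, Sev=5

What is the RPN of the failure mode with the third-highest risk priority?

RPN = Severity × Occurrence × Detection:
  Item 2: 3 × 8 × 9 = 216
  Item 3: 4 × 9 × 4 = 144
  Item 4: 2 × 10 × 6 = 120
  Item 5: 9 × 5 × 5 = 225
  Item 6: 9 × 8 × 4 = 288
  Item 7: 5 × 7 × 5 = 175
Sorted descending: 288, 225, 216, 175, 144, 120.
The third-highest RPN is 216 (Item 2).

216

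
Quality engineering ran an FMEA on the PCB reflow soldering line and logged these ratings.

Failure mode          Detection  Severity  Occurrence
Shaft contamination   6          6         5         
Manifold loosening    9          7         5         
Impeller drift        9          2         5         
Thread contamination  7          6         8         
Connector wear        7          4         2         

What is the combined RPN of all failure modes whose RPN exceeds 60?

RPN = Severity × Occurrence × Detection:
  Shaft contamination: 6 × 5 × 6 = 180
  Manifold loosening: 7 × 5 × 9 = 315
  Impeller drift: 2 × 5 × 9 = 90
  Thread contamination: 6 × 8 × 7 = 336
  Connector wear: 4 × 2 × 7 = 56
RPN > 60: Shaft contamination (180), Manifold loosening (315), Impeller drift (90), Thread contamination (336).
Sum: 180 + 315 + 90 + 336 = 921.

921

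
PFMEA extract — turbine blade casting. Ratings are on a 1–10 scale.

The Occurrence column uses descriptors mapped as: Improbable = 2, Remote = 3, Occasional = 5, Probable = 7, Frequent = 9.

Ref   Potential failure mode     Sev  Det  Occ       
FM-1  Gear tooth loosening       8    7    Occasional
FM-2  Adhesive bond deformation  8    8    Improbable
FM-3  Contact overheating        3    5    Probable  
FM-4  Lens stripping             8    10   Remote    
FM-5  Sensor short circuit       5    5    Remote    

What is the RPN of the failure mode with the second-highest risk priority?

RPN = Severity × Occurrence × Detection:
  FM-1: 8 × 5 × 7 = 280
  FM-2: 8 × 2 × 8 = 128
  FM-3: 3 × 7 × 5 = 105
  FM-4: 8 × 3 × 10 = 240
  FM-5: 5 × 3 × 5 = 75
Sorted descending: 280, 240, 128, 105, 75.
The second-highest RPN is 240 (FM-4).

240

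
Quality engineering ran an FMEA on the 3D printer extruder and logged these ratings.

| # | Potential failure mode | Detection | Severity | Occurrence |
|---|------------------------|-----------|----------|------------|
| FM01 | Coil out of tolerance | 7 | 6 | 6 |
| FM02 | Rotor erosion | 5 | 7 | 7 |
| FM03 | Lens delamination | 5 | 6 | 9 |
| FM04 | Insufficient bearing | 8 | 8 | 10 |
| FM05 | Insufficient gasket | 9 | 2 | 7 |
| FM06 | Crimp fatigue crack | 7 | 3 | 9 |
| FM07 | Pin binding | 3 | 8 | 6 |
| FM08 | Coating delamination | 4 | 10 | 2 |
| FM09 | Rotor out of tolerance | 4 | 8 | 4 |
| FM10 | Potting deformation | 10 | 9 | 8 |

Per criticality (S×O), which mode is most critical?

FM04

Criticality = Severity × Occurrence:
  FM01: 6 × 6 = 36
  FM02: 7 × 7 = 49
  FM03: 6 × 9 = 54
  FM04: 8 × 10 = 80
  FM05: 2 × 7 = 14
  FM06: 3 × 9 = 27
  FM07: 8 × 6 = 48
  FM08: 10 × 2 = 20
  FM09: 8 × 4 = 32
  FM10: 9 × 8 = 72
Highest criticality is 80 → FM04.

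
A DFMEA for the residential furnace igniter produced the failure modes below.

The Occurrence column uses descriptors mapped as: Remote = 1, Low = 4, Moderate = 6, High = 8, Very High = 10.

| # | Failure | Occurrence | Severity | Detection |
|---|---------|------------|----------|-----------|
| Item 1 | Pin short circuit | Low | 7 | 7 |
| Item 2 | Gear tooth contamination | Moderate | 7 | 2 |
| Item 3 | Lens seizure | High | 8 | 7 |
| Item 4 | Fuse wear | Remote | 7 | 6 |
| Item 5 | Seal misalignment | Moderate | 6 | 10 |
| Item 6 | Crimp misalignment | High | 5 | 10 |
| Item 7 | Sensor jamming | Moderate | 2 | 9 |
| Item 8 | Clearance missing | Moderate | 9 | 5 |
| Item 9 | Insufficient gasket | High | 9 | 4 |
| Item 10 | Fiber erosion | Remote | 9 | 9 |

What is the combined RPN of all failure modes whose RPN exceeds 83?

2154

RPN = Severity × Occurrence × Detection:
  Item 1: 7 × 4 × 7 = 196
  Item 2: 7 × 6 × 2 = 84
  Item 3: 8 × 8 × 7 = 448
  Item 4: 7 × 1 × 6 = 42
  Item 5: 6 × 6 × 10 = 360
  Item 6: 5 × 8 × 10 = 400
  Item 7: 2 × 6 × 9 = 108
  Item 8: 9 × 6 × 5 = 270
  Item 9: 9 × 8 × 4 = 288
  Item 10: 9 × 1 × 9 = 81
RPN > 83: Item 1 (196), Item 2 (84), Item 3 (448), Item 5 (360), Item 6 (400), Item 7 (108), Item 8 (270), Item 9 (288).
Sum: 196 + 84 + 448 + 360 + 400 + 108 + 270 + 288 = 2154.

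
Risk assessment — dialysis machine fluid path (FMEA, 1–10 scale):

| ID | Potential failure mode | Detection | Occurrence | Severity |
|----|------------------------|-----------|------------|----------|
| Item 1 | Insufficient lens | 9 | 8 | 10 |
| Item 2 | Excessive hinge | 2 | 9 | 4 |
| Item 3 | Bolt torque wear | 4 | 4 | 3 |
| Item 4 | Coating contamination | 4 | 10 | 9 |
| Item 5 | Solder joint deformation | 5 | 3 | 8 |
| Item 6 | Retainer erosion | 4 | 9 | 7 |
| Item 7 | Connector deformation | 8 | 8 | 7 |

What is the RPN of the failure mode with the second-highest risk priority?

RPN = Severity × Occurrence × Detection:
  Item 1: 10 × 8 × 9 = 720
  Item 2: 4 × 9 × 2 = 72
  Item 3: 3 × 4 × 4 = 48
  Item 4: 9 × 10 × 4 = 360
  Item 5: 8 × 3 × 5 = 120
  Item 6: 7 × 9 × 4 = 252
  Item 7: 7 × 8 × 8 = 448
Sorted descending: 720, 448, 360, 252, 120, 72, 48.
The second-highest RPN is 448 (Item 7).

448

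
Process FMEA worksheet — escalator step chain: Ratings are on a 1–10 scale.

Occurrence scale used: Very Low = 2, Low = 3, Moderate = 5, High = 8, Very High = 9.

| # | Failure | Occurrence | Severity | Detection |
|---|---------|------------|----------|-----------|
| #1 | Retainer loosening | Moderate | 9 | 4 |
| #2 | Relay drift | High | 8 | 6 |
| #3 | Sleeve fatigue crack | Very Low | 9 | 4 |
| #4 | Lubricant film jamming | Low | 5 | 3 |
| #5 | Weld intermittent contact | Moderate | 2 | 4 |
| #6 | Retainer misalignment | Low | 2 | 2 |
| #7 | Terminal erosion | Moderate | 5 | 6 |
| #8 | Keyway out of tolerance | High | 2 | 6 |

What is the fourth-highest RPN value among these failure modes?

96

RPN = Severity × Occurrence × Detection:
  #1: 9 × 5 × 4 = 180
  #2: 8 × 8 × 6 = 384
  #3: 9 × 2 × 4 = 72
  #4: 5 × 3 × 3 = 45
  #5: 2 × 5 × 4 = 40
  #6: 2 × 3 × 2 = 12
  #7: 5 × 5 × 6 = 150
  #8: 2 × 8 × 6 = 96
Sorted descending: 384, 180, 150, 96, 72, 45, 40, 12.
The fourth-highest RPN is 96 (#8).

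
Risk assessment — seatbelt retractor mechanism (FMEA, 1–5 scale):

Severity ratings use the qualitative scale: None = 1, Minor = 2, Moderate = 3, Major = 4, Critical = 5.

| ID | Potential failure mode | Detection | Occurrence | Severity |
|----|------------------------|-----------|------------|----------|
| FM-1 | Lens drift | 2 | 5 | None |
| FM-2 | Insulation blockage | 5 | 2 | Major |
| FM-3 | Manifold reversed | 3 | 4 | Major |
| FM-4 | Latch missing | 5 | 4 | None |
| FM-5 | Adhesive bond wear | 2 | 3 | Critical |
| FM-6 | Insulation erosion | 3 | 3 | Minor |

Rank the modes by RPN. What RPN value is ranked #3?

RPN = Severity × Occurrence × Detection:
  FM-1: 1 × 5 × 2 = 10
  FM-2: 4 × 2 × 5 = 40
  FM-3: 4 × 4 × 3 = 48
  FM-4: 1 × 4 × 5 = 20
  FM-5: 5 × 3 × 2 = 30
  FM-6: 2 × 3 × 3 = 18
Sorted descending: 48, 40, 30, 20, 18, 10.
The third-highest RPN is 30 (FM-5).

30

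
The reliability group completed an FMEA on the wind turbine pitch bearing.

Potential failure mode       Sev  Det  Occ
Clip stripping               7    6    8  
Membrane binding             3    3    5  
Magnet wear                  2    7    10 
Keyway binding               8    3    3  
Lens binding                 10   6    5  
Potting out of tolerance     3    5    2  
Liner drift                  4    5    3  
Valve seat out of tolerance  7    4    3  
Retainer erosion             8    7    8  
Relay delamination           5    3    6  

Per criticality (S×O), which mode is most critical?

Retainer erosion

Criticality = Severity × Occurrence:
  Clip stripping: 7 × 8 = 56
  Membrane binding: 3 × 5 = 15
  Magnet wear: 2 × 10 = 20
  Keyway binding: 8 × 3 = 24
  Lens binding: 10 × 5 = 50
  Potting out of tolerance: 3 × 2 = 6
  Liner drift: 4 × 3 = 12
  Valve seat out of tolerance: 7 × 3 = 21
  Retainer erosion: 8 × 8 = 64
  Relay delamination: 5 × 6 = 30
Highest criticality is 64 → Retainer erosion.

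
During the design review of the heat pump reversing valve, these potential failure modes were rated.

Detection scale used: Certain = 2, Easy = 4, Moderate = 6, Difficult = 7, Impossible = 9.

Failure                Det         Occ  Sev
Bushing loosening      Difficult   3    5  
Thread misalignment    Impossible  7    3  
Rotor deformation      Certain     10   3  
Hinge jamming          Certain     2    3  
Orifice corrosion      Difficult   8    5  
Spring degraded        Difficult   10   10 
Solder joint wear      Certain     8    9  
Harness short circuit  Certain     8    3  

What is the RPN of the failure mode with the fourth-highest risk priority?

RPN = Severity × Occurrence × Detection:
  Bushing loosening: 5 × 3 × 7 = 105
  Thread misalignment: 3 × 7 × 9 = 189
  Rotor deformation: 3 × 10 × 2 = 60
  Hinge jamming: 3 × 2 × 2 = 12
  Orifice corrosion: 5 × 8 × 7 = 280
  Spring degraded: 10 × 10 × 7 = 700
  Solder joint wear: 9 × 8 × 2 = 144
  Harness short circuit: 3 × 8 × 2 = 48
Sorted descending: 700, 280, 189, 144, 105, 60, 48, 12.
The fourth-highest RPN is 144 (Solder joint wear).

144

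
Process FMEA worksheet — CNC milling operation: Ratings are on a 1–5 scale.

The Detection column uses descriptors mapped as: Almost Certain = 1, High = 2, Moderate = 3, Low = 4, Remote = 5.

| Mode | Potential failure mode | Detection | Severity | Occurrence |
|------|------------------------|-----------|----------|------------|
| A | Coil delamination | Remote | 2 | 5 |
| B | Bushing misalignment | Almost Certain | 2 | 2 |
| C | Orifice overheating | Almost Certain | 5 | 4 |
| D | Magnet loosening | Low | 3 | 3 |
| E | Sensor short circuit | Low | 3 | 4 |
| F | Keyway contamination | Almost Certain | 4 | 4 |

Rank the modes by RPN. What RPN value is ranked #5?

16

RPN = Severity × Occurrence × Detection:
  A: 2 × 5 × 5 = 50
  B: 2 × 2 × 1 = 4
  C: 5 × 4 × 1 = 20
  D: 3 × 3 × 4 = 36
  E: 3 × 4 × 4 = 48
  F: 4 × 4 × 1 = 16
Sorted descending: 50, 48, 36, 20, 16, 4.
The fifth-highest RPN is 16 (F).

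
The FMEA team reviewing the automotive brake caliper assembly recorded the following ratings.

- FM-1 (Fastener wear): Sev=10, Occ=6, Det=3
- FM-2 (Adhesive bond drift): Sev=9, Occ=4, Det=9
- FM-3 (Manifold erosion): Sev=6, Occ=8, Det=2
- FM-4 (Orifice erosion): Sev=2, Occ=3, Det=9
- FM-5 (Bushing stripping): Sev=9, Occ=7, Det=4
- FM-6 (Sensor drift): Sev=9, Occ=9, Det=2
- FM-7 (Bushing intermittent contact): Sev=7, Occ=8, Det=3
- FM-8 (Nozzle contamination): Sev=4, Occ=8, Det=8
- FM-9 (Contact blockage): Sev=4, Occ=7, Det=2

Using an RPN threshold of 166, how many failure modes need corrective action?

RPN = Severity × Occurrence × Detection:
  FM-1: 10 × 6 × 3 = 180
  FM-2: 9 × 4 × 9 = 324
  FM-3: 6 × 8 × 2 = 96
  FM-4: 2 × 3 × 9 = 54
  FM-5: 9 × 7 × 4 = 252
  FM-6: 9 × 9 × 2 = 162
  FM-7: 7 × 8 × 3 = 168
  FM-8: 4 × 8 × 8 = 256
  FM-9: 4 × 7 × 2 = 56
Modes with RPN ≥ 166: FM-1 (180), FM-2 (324), FM-5 (252), FM-7 (168), FM-8 (256) → 5.

5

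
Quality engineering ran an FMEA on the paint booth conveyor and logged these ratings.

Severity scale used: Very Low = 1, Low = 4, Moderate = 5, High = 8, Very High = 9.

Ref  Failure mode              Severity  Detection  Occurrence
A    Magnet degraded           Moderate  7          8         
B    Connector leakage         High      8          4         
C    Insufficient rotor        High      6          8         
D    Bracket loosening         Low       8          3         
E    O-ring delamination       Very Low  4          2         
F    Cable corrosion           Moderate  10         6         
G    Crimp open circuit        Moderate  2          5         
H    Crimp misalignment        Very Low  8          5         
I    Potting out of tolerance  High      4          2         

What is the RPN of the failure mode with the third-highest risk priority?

280

RPN = Severity × Occurrence × Detection:
  A: 5 × 8 × 7 = 280
  B: 8 × 4 × 8 = 256
  C: 8 × 8 × 6 = 384
  D: 4 × 3 × 8 = 96
  E: 1 × 2 × 4 = 8
  F: 5 × 6 × 10 = 300
  G: 5 × 5 × 2 = 50
  H: 1 × 5 × 8 = 40
  I: 8 × 2 × 4 = 64
Sorted descending: 384, 300, 280, 256, 96, 64, 50, 40, 8.
The third-highest RPN is 280 (A).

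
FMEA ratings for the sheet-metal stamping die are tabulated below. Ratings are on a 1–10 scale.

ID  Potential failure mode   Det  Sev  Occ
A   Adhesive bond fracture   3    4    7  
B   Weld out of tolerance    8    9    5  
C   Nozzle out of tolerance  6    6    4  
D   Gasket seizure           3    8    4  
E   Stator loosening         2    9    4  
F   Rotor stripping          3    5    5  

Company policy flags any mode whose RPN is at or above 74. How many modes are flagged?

RPN = Severity × Occurrence × Detection:
  A: 4 × 7 × 3 = 84
  B: 9 × 5 × 8 = 360
  C: 6 × 4 × 6 = 144
  D: 8 × 4 × 3 = 96
  E: 9 × 4 × 2 = 72
  F: 5 × 5 × 3 = 75
Modes with RPN ≥ 74: A (84), B (360), C (144), D (96), F (75) → 5.

5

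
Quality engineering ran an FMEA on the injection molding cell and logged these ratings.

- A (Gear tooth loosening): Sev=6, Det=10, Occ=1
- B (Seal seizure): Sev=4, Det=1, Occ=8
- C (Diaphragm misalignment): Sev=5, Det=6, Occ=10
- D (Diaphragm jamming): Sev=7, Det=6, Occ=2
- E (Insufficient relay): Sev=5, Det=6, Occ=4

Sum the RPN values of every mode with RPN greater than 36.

RPN = Severity × Occurrence × Detection:
  A: 6 × 1 × 10 = 60
  B: 4 × 8 × 1 = 32
  C: 5 × 10 × 6 = 300
  D: 7 × 2 × 6 = 84
  E: 5 × 4 × 6 = 120
RPN > 36: A (60), C (300), D (84), E (120).
Sum: 60 + 300 + 84 + 120 = 564.

564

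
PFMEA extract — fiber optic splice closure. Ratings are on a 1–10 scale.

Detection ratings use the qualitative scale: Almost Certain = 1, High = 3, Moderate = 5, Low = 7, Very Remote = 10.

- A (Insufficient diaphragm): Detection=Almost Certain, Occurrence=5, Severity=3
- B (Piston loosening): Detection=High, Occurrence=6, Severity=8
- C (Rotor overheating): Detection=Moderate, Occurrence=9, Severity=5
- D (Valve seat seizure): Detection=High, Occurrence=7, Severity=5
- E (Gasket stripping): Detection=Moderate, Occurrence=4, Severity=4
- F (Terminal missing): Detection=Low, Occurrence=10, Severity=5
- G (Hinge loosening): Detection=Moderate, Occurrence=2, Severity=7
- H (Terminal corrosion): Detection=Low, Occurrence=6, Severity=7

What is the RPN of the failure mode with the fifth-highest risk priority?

105

RPN = Severity × Occurrence × Detection:
  A: 3 × 5 × 1 = 15
  B: 8 × 6 × 3 = 144
  C: 5 × 9 × 5 = 225
  D: 5 × 7 × 3 = 105
  E: 4 × 4 × 5 = 80
  F: 5 × 10 × 7 = 350
  G: 7 × 2 × 5 = 70
  H: 7 × 6 × 7 = 294
Sorted descending: 350, 294, 225, 144, 105, 80, 70, 15.
The fifth-highest RPN is 105 (D).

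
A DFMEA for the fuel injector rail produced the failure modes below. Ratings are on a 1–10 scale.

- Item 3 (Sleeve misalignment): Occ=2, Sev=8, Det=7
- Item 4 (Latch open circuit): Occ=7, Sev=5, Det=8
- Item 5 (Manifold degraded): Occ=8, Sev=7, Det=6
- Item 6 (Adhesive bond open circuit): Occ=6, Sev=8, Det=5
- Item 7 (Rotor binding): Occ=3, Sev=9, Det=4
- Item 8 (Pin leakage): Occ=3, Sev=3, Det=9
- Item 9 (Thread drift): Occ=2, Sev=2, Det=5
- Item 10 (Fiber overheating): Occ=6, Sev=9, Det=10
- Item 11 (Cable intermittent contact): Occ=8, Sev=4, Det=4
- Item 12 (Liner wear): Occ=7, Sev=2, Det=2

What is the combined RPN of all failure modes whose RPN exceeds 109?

RPN = Severity × Occurrence × Detection:
  Item 3: 8 × 2 × 7 = 112
  Item 4: 5 × 7 × 8 = 280
  Item 5: 7 × 8 × 6 = 336
  Item 6: 8 × 6 × 5 = 240
  Item 7: 9 × 3 × 4 = 108
  Item 8: 3 × 3 × 9 = 81
  Item 9: 2 × 2 × 5 = 20
  Item 10: 9 × 6 × 10 = 540
  Item 11: 4 × 8 × 4 = 128
  Item 12: 2 × 7 × 2 = 28
RPN > 109: Item 3 (112), Item 4 (280), Item 5 (336), Item 6 (240), Item 10 (540), Item 11 (128).
Sum: 112 + 280 + 336 + 240 + 540 + 128 = 1636.

1636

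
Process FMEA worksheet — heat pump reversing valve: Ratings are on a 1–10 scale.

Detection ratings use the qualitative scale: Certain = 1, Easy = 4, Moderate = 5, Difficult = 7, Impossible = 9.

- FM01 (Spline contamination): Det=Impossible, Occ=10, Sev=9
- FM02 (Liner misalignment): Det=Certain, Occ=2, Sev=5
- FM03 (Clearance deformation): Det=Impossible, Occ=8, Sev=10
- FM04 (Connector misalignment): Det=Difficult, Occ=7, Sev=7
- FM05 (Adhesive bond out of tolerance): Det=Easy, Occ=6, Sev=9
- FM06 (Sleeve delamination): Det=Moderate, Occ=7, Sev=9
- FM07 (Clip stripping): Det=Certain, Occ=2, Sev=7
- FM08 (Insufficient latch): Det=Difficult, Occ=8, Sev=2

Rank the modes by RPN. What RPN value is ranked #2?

RPN = Severity × Occurrence × Detection:
  FM01: 9 × 10 × 9 = 810
  FM02: 5 × 2 × 1 = 10
  FM03: 10 × 8 × 9 = 720
  FM04: 7 × 7 × 7 = 343
  FM05: 9 × 6 × 4 = 216
  FM06: 9 × 7 × 5 = 315
  FM07: 7 × 2 × 1 = 14
  FM08: 2 × 8 × 7 = 112
Sorted descending: 810, 720, 343, 315, 216, 112, 14, 10.
The second-highest RPN is 720 (FM03).

720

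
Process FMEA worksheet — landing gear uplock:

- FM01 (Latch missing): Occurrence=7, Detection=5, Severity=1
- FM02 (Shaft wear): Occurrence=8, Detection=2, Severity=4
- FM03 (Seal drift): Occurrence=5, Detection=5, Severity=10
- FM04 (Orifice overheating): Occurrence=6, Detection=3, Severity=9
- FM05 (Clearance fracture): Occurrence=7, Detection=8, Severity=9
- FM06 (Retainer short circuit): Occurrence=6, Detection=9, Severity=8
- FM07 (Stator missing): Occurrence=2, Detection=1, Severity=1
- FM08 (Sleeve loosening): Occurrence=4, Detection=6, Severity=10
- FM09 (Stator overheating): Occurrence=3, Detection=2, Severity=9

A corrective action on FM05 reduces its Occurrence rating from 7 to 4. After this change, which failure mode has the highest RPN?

RPN = Severity × Occurrence × Detection:
  FM01: 1 × 7 × 5 = 35
  FM02: 4 × 8 × 2 = 64
  FM03: 10 × 5 × 5 = 250
  FM04: 9 × 6 × 3 = 162
  FM05: 9 × 7 × 8 = 504
  FM06: 8 × 6 × 9 = 432
  FM07: 1 × 2 × 1 = 2
  FM08: 10 × 4 × 6 = 240
  FM09: 9 × 3 × 2 = 54
After action: FM05 → 9 × 4 × 8 = 288.
Revised RPNs: FM06=432, FM05=288, FM03=250, FM08=240, FM04=162, FM02=64, FM09=54, FM01=35, FM07=2.
Highest is now FM06 (432).

FM06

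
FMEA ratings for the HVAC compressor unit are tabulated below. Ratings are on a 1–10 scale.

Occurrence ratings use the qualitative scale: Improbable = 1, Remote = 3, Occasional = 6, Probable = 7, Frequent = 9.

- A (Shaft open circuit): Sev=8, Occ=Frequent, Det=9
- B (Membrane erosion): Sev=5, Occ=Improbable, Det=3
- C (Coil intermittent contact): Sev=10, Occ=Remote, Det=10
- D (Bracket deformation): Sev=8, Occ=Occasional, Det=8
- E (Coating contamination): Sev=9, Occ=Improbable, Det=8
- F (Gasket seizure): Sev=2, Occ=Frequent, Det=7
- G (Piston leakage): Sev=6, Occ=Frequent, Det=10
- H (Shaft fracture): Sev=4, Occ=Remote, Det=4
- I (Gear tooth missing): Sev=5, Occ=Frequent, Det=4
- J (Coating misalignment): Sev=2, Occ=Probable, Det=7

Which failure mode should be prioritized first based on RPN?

RPN = Severity × Occurrence × Detection:
  A: 8 × 9 × 9 = 648
  B: 5 × 1 × 3 = 15
  C: 10 × 3 × 10 = 300
  D: 8 × 6 × 8 = 384
  E: 9 × 1 × 8 = 72
  F: 2 × 9 × 7 = 126
  G: 6 × 9 × 10 = 540
  H: 4 × 3 × 4 = 48
  I: 5 × 9 × 4 = 180
  J: 2 × 7 × 7 = 98
Highest RPN is 648 → A.

A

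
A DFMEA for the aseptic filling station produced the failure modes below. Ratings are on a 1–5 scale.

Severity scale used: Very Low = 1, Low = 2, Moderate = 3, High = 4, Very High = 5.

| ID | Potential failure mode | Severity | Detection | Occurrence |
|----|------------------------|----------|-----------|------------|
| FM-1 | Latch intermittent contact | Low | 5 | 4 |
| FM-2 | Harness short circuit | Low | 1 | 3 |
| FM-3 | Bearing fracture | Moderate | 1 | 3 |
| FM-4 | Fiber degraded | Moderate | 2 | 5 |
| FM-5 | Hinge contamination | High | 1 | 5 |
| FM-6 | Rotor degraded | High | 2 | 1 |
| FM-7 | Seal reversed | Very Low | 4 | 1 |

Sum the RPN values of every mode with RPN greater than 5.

113

RPN = Severity × Occurrence × Detection:
  FM-1: 2 × 4 × 5 = 40
  FM-2: 2 × 3 × 1 = 6
  FM-3: 3 × 3 × 1 = 9
  FM-4: 3 × 5 × 2 = 30
  FM-5: 4 × 5 × 1 = 20
  FM-6: 4 × 1 × 2 = 8
  FM-7: 1 × 1 × 4 = 4
RPN > 5: FM-1 (40), FM-2 (6), FM-3 (9), FM-4 (30), FM-5 (20), FM-6 (8).
Sum: 40 + 6 + 9 + 30 + 20 + 8 = 113.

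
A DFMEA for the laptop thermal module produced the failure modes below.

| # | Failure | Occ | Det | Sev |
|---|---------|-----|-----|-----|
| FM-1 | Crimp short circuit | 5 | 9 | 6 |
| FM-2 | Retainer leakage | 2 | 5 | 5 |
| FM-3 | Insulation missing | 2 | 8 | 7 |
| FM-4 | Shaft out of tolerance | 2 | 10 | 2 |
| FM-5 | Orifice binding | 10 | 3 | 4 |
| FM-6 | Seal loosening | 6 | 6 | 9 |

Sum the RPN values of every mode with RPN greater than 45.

876

RPN = Severity × Occurrence × Detection:
  FM-1: 6 × 5 × 9 = 270
  FM-2: 5 × 2 × 5 = 50
  FM-3: 7 × 2 × 8 = 112
  FM-4: 2 × 2 × 10 = 40
  FM-5: 4 × 10 × 3 = 120
  FM-6: 9 × 6 × 6 = 324
RPN > 45: FM-1 (270), FM-2 (50), FM-3 (112), FM-5 (120), FM-6 (324).
Sum: 270 + 50 + 112 + 120 + 324 = 876.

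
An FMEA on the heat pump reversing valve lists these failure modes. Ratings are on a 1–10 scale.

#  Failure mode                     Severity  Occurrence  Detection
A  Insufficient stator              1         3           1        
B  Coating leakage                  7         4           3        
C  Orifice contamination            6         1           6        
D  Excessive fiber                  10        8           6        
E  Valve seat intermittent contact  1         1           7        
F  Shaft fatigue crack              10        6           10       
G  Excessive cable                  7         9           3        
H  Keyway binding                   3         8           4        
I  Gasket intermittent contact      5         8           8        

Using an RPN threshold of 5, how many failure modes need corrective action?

RPN = Severity × Occurrence × Detection:
  A: 1 × 3 × 1 = 3
  B: 7 × 4 × 3 = 84
  C: 6 × 1 × 6 = 36
  D: 10 × 8 × 6 = 480
  E: 1 × 1 × 7 = 7
  F: 10 × 6 × 10 = 600
  G: 7 × 9 × 3 = 189
  H: 3 × 8 × 4 = 96
  I: 5 × 8 × 8 = 320
Modes with RPN ≥ 5: B (84), C (36), D (480), E (7), F (600), G (189), H (96), I (320) → 8.

8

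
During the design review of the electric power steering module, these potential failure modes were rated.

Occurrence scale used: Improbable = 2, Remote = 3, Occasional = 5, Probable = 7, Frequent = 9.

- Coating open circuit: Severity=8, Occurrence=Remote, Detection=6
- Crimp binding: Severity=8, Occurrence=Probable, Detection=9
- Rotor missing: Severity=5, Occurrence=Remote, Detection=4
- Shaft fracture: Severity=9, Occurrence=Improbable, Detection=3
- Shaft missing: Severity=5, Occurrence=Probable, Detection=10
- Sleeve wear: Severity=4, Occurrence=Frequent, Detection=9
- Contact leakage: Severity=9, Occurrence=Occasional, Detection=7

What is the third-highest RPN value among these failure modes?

RPN = Severity × Occurrence × Detection:
  Coating open circuit: 8 × 3 × 6 = 144
  Crimp binding: 8 × 7 × 9 = 504
  Rotor missing: 5 × 3 × 4 = 60
  Shaft fracture: 9 × 2 × 3 = 54
  Shaft missing: 5 × 7 × 10 = 350
  Sleeve wear: 4 × 9 × 9 = 324
  Contact leakage: 9 × 5 × 7 = 315
Sorted descending: 504, 350, 324, 315, 144, 60, 54.
The third-highest RPN is 324 (Sleeve wear).

324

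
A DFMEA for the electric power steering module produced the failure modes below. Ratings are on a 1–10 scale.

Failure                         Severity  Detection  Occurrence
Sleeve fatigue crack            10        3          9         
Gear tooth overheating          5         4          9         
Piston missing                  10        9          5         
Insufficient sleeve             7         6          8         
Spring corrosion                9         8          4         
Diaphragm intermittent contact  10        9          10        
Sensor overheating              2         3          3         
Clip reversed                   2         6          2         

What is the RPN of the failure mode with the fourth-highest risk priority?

288

RPN = Severity × Occurrence × Detection:
  Sleeve fatigue crack: 10 × 9 × 3 = 270
  Gear tooth overheating: 5 × 9 × 4 = 180
  Piston missing: 10 × 5 × 9 = 450
  Insufficient sleeve: 7 × 8 × 6 = 336
  Spring corrosion: 9 × 4 × 8 = 288
  Diaphragm intermittent contact: 10 × 10 × 9 = 900
  Sensor overheating: 2 × 3 × 3 = 18
  Clip reversed: 2 × 2 × 6 = 24
Sorted descending: 900, 450, 336, 288, 270, 180, 24, 18.
The fourth-highest RPN is 288 (Spring corrosion).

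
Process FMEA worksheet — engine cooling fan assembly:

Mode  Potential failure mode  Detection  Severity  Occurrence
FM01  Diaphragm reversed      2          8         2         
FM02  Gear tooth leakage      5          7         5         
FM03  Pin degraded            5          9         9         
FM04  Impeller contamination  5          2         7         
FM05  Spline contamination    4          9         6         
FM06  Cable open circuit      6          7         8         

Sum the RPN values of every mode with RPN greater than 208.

RPN = Severity × Occurrence × Detection:
  FM01: 8 × 2 × 2 = 32
  FM02: 7 × 5 × 5 = 175
  FM03: 9 × 9 × 5 = 405
  FM04: 2 × 7 × 5 = 70
  FM05: 9 × 6 × 4 = 216
  FM06: 7 × 8 × 6 = 336
RPN > 208: FM03 (405), FM05 (216), FM06 (336).
Sum: 405 + 216 + 336 = 957.

957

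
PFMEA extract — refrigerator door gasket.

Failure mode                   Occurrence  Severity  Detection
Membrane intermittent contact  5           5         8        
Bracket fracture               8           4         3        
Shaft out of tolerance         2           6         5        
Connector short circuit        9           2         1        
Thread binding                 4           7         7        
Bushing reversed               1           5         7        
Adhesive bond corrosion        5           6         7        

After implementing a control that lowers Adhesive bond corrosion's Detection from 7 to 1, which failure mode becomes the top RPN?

Membrane intermittent contact

RPN = Severity × Occurrence × Detection:
  Membrane intermittent contact: 5 × 5 × 8 = 200
  Bracket fracture: 4 × 8 × 3 = 96
  Shaft out of tolerance: 6 × 2 × 5 = 60
  Connector short circuit: 2 × 9 × 1 = 18
  Thread binding: 7 × 4 × 7 = 196
  Bushing reversed: 5 × 1 × 7 = 35
  Adhesive bond corrosion: 6 × 5 × 7 = 210
After action: Adhesive bond corrosion → 6 × 5 × 1 = 30.
Revised RPNs: Membrane intermittent contact=200, Thread binding=196, Bracket fracture=96, Shaft out of tolerance=60, Bushing reversed=35, Adhesive bond corrosion=30, Connector short circuit=18.
Highest is now Membrane intermittent contact (200).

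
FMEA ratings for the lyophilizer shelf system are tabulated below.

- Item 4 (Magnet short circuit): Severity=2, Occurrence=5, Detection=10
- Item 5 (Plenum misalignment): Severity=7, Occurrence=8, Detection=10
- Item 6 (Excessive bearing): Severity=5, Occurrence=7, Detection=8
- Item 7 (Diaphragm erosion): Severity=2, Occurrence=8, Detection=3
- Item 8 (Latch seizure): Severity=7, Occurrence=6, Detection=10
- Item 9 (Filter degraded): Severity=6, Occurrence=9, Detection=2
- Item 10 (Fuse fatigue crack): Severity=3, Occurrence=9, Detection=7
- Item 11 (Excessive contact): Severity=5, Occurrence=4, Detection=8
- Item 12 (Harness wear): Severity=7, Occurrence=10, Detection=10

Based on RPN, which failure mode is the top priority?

Item 12

RPN = Severity × Occurrence × Detection:
  Item 4: 2 × 5 × 10 = 100
  Item 5: 7 × 8 × 10 = 560
  Item 6: 5 × 7 × 8 = 280
  Item 7: 2 × 8 × 3 = 48
  Item 8: 7 × 6 × 10 = 420
  Item 9: 6 × 9 × 2 = 108
  Item 10: 3 × 9 × 7 = 189
  Item 11: 5 × 4 × 8 = 160
  Item 12: 7 × 10 × 10 = 700
Highest RPN is 700 → Item 12.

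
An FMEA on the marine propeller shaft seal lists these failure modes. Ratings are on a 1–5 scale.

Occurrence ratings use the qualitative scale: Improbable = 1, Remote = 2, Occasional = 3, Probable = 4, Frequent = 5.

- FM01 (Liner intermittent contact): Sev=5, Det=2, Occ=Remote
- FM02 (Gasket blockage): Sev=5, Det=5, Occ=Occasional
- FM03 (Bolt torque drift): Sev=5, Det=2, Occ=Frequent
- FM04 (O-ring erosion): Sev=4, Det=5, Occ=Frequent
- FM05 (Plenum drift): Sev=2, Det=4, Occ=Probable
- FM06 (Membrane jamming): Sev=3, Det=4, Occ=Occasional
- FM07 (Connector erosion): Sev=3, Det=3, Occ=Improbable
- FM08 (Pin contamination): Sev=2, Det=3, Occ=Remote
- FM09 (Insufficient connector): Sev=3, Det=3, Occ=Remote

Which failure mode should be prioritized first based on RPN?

FM04

RPN = Severity × Occurrence × Detection:
  FM01: 5 × 2 × 2 = 20
  FM02: 5 × 3 × 5 = 75
  FM03: 5 × 5 × 2 = 50
  FM04: 4 × 5 × 5 = 100
  FM05: 2 × 4 × 4 = 32
  FM06: 3 × 3 × 4 = 36
  FM07: 3 × 1 × 3 = 9
  FM08: 2 × 2 × 3 = 12
  FM09: 3 × 2 × 3 = 18
Highest RPN is 100 → FM04.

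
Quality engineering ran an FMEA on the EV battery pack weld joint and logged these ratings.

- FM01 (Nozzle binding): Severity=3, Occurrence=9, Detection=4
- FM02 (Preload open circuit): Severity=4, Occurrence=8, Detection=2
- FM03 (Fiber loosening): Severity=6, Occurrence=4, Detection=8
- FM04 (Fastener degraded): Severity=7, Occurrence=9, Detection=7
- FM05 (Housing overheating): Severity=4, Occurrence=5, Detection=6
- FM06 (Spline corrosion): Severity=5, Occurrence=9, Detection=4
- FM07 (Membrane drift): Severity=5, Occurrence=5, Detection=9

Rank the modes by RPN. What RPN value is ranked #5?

RPN = Severity × Occurrence × Detection:
  FM01: 3 × 9 × 4 = 108
  FM02: 4 × 8 × 2 = 64
  FM03: 6 × 4 × 8 = 192
  FM04: 7 × 9 × 7 = 441
  FM05: 4 × 5 × 6 = 120
  FM06: 5 × 9 × 4 = 180
  FM07: 5 × 5 × 9 = 225
Sorted descending: 441, 225, 192, 180, 120, 108, 64.
The fifth-highest RPN is 120 (FM05).

120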